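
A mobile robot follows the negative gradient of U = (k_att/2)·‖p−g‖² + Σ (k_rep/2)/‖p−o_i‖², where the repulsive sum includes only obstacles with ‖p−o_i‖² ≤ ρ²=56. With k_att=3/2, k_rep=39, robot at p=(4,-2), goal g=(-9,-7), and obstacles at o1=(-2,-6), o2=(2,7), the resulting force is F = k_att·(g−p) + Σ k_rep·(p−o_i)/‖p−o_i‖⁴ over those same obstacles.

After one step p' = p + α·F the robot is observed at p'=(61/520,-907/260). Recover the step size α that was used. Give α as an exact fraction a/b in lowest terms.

F_att = 3/2·(g−p) = 3/2·(-13,-5) = (-19.5000,-7.5000)
o1: d²=52 ≤ ρ²=56; F_rep = 39·(6,4)/52² = (0.0865,0.0577)
o2: d²=85 > ρ²=56 → inactive
F = F_att + ΣF_rep = (-19.4135,-7.4423)
Δp = p'−p = (-3.8827,-1.4885); α = Δx/Fx = (-2019/520) / (-2019/104) = 1/5
check: Δy/Fy = (-387/260) / (-387/52) = 1/5 ✓

α = 1/5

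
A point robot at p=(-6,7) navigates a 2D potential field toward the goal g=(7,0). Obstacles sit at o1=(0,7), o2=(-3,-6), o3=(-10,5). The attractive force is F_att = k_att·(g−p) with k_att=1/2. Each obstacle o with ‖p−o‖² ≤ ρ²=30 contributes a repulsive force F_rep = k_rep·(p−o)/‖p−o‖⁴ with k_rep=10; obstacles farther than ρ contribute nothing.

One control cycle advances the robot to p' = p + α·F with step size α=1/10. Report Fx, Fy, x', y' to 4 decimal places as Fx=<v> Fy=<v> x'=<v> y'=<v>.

Fx=6.6000 Fy=-3.4500 x'=-5.3400 y'=6.6550

F_att = 1/2·(g−p) = 1/2·(13,-7) = (6.5000,-3.5000)
o1: d²=36 > ρ²=30 → inactive
o2: d²=178 > ρ²=30 → inactive
o3: d²=20 ≤ ρ²=30; F_rep = 10·(4,2)/20² = (0.1000,0.0500)
F = F_att + ΣF_rep = (6.6000,-3.4500)
p' = p + 1/10·F = (-5.3400,6.6550)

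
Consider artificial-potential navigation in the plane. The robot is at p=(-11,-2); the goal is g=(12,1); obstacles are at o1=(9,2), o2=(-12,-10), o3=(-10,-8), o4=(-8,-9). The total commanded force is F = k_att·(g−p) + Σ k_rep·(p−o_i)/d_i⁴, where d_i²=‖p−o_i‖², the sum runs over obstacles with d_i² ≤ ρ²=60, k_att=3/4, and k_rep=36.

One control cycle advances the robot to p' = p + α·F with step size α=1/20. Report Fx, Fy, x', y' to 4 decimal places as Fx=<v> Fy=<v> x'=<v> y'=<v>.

Fx=17.1916 Fy=2.4827 x'=-10.1404 y'=-1.8759

F_att = 3/4·(g−p) = 3/4·(23,3) = (17.2500,2.2500)
o1: d²=416 > ρ²=60 → inactive
o2: d²=65 > ρ²=60 → inactive
o3: d²=37 ≤ ρ²=60; F_rep = 36·(-1,6)/37² = (-0.0263,0.1578)
o4: d²=58 ≤ ρ²=60; F_rep = 36·(-3,7)/58² = (-0.0321,0.0749)
F = F_att + ΣF_rep = (17.1916,2.4827)
p' = p + 1/20·F = (-10.1404,-1.8759)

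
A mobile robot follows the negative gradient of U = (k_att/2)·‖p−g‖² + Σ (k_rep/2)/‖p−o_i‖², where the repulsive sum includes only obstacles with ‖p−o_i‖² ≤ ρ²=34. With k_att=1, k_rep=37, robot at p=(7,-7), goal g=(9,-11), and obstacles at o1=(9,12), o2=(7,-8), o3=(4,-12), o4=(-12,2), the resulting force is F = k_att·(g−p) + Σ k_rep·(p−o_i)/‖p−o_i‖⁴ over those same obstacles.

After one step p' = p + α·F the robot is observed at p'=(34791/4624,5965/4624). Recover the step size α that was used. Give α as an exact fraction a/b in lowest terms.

α = 1/4

F_att = 1·(g−p) = 1·(2,-4) = (2.0000,-4.0000)
o1: d²=365 > ρ²=34 → inactive
o2: d²=1 ≤ ρ²=34; F_rep = 37·(0,1)/1² = (0.0000,37.0000)
o3: d²=34 ≤ ρ²=34; F_rep = 37·(3,5)/34² = (0.0960,0.1600)
o4: d²=442 > ρ²=34 → inactive
F = F_att + ΣF_rep = (2.0960,33.1600)
Δp = p'−p = (0.5240,8.2900); α = Δx/Fx = (2423/4624) / (2423/1156) = 1/4
check: Δy/Fy = (38333/4624) / (38333/1156) = 1/4 ✓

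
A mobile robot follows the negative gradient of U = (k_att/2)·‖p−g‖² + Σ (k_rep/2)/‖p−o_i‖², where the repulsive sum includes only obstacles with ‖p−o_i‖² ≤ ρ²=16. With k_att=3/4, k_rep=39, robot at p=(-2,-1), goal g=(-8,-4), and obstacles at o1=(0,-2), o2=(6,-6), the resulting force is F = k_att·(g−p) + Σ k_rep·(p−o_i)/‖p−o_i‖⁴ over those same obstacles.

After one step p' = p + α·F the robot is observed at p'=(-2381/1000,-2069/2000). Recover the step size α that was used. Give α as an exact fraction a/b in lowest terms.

F_att = 3/4·(g−p) = 3/4·(-6,-3) = (-4.5000,-2.2500)
o1: d²=5 ≤ ρ²=16; F_rep = 39·(-2,1)/5² = (-3.1200,1.5600)
o2: d²=89 > ρ²=16 → inactive
F = F_att + ΣF_rep = (-7.6200,-0.6900)
Δp = p'−p = (-0.3810,-0.0345); α = Δx/Fx = (-381/1000) / (-381/50) = 1/20
check: Δy/Fy = (-69/2000) / (-69/100) = 1/20 ✓

α = 1/20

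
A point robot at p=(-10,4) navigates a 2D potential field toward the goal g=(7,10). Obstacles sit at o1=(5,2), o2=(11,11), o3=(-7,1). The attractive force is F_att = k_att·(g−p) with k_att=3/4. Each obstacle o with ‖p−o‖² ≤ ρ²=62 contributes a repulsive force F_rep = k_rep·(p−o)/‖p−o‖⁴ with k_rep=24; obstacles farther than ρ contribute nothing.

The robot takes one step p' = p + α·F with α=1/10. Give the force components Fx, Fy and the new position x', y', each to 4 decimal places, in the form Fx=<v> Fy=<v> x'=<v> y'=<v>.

F_att = 3/4·(g−p) = 3/4·(17,6) = (12.7500,4.5000)
o1: d²=229 > ρ²=62 → inactive
o2: d²=490 > ρ²=62 → inactive
o3: d²=18 ≤ ρ²=62; F_rep = 24·(-3,3)/18² = (-0.2222,0.2222)
F = F_att + ΣF_rep = (12.5278,4.7222)
p' = p + 1/10·F = (-8.7472,4.4722)

Fx=12.5278 Fy=4.7222 x'=-8.7472 y'=4.4722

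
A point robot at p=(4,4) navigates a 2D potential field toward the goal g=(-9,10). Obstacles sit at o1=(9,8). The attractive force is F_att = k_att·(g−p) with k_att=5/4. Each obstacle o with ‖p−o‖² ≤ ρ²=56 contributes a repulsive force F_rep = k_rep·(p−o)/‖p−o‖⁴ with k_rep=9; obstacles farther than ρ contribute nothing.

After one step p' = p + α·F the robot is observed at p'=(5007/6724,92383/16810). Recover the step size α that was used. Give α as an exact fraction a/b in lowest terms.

F_att = 5/4·(g−p) = 5/4·(-13,6) = (-16.2500,7.5000)
o1: d²=41 ≤ ρ²=56; F_rep = 9·(-5,-4)/41² = (-0.0268,-0.0214)
F = F_att + ΣF_rep = (-16.2768,7.4786)
Δp = p'−p = (-3.2554,1.4957); α = Δx/Fx = (-21889/6724) / (-109445/6724) = 1/5
check: Δy/Fy = (25143/16810) / (25143/3362) = 1/5 ✓

α = 1/5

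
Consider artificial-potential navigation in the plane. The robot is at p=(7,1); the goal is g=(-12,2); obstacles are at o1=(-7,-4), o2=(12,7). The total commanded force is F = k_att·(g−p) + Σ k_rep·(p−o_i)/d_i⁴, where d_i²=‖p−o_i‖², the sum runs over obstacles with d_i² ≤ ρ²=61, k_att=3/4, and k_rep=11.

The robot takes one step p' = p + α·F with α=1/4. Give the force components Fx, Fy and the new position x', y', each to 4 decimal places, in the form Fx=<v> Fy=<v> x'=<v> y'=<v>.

F_att = 3/4·(g−p) = 3/4·(-19,1) = (-14.2500,0.7500)
o1: d²=221 > ρ²=61 → inactive
o2: d²=61 ≤ ρ²=61; F_rep = 11·(-5,-6)/61² = (-0.0148,-0.0177)
F = F_att + ΣF_rep = (-14.2648,0.7323)
p' = p + 1/4·F = (3.4338,1.1831)

Fx=-14.2648 Fy=0.7323 x'=3.4338 y'=1.1831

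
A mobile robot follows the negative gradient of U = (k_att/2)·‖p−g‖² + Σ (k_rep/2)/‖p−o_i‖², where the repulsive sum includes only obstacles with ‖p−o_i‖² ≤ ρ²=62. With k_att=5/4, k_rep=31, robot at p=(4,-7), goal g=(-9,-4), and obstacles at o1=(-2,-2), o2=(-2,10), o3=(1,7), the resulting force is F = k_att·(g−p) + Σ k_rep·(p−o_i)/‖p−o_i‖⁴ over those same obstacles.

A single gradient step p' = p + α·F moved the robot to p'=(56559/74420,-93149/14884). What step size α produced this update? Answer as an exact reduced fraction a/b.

F_att = 5/4·(g−p) = 5/4·(-13,3) = (-16.2500,3.7500)
o1: d²=61 ≤ ρ²=62; F_rep = 31·(6,-5)/61² = (0.0500,-0.0417)
o2: d²=325 > ρ²=62 → inactive
o3: d²=205 > ρ²=62 → inactive
F = F_att + ΣF_rep = (-16.2000,3.7083)
Δp = p'−p = (-3.2400,0.7417); α = Δx/Fx = (-241121/74420) / (-241121/14884) = 1/5
check: Δy/Fy = (11039/14884) / (55195/14884) = 1/5 ✓

α = 1/5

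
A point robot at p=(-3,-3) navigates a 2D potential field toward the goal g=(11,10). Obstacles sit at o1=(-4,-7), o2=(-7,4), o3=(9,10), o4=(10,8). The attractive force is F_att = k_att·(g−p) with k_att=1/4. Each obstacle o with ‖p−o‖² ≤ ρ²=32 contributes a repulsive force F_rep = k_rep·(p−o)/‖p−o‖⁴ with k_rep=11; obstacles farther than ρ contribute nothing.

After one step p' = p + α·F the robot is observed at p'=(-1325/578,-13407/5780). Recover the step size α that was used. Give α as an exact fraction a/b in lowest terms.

α = 1/5

F_att = 1/4·(g−p) = 1/4·(14,13) = (3.5000,3.2500)
o1: d²=17 ≤ ρ²=32; F_rep = 11·(1,4)/17² = (0.0381,0.1522)
o2: d²=65 > ρ²=32 → inactive
o3: d²=313 > ρ²=32 → inactive
o4: d²=290 > ρ²=32 → inactive
F = F_att + ΣF_rep = (3.5381,3.4022)
Δp = p'−p = (0.7076,0.6804); α = Δx/Fx = (409/578) / (2045/578) = 1/5
check: Δy/Fy = (3933/5780) / (3933/1156) = 1/5 ✓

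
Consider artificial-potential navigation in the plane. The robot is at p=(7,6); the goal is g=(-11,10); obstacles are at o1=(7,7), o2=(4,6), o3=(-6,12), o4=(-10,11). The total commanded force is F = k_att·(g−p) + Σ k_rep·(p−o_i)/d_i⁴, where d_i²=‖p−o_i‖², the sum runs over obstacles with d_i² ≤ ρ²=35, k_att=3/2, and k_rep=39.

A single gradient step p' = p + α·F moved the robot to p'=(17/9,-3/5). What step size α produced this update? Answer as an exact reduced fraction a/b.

α = 1/5

F_att = 3/2·(g−p) = 3/2·(-18,4) = (-27.0000,6.0000)
o1: d²=1 ≤ ρ²=35; F_rep = 39·(0,-1)/1² = (0.0000,-39.0000)
o2: d²=9 ≤ ρ²=35; F_rep = 39·(3,0)/9² = (1.4444,0.0000)
o3: d²=205 > ρ²=35 → inactive
o4: d²=314 > ρ²=35 → inactive
F = F_att + ΣF_rep = (-25.5556,-33.0000)
Δp = p'−p = (-5.1111,-6.6000); α = Δx/Fx = (-46/9) / (-230/9) = 1/5
check: Δy/Fy = (-33/5) / (-33) = 1/5 ✓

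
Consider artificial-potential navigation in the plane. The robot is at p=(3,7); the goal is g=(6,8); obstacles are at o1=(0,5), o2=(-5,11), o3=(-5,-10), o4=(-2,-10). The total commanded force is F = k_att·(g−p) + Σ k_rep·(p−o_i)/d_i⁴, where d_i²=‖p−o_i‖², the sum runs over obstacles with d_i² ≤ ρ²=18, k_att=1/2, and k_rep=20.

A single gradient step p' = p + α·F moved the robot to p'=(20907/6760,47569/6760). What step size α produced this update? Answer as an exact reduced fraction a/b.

F_att = 1/2·(g−p) = 1/2·(3,1) = (1.5000,0.5000)
o1: d²=13 ≤ ρ²=18; F_rep = 20·(3,2)/13² = (0.3550,0.2367)
o2: d²=80 > ρ²=18 → inactive
o3: d²=353 > ρ²=18 → inactive
o4: d²=314 > ρ²=18 → inactive
F = F_att + ΣF_rep = (1.8550,0.7367)
Δp = p'−p = (0.0928,0.0368); α = Δx/Fx = (627/6760) / (627/338) = 1/20
check: Δy/Fy = (249/6760) / (249/338) = 1/20 ✓

α = 1/20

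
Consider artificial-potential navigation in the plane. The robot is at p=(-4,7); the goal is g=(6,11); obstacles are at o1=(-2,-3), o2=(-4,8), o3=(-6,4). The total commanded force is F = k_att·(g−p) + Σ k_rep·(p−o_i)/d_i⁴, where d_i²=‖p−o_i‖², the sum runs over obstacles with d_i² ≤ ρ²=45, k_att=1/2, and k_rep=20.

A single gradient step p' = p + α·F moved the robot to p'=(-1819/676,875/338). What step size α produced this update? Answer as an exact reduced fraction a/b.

F_att = 1/2·(g−p) = 1/2·(10,4) = (5.0000,2.0000)
o1: d²=104 > ρ²=45 → inactive
o2: d²=1 ≤ ρ²=45; F_rep = 20·(0,-1)/1² = (0.0000,-20.0000)
o3: d²=13 ≤ ρ²=45; F_rep = 20·(2,3)/13² = (0.2367,0.3550)
F = F_att + ΣF_rep = (5.2367,-17.6450)
Δp = p'−p = (1.3092,-4.4112); α = Δx/Fx = (885/676) / (885/169) = 1/4
check: Δy/Fy = (-1491/338) / (-2982/169) = 1/4 ✓

α = 1/4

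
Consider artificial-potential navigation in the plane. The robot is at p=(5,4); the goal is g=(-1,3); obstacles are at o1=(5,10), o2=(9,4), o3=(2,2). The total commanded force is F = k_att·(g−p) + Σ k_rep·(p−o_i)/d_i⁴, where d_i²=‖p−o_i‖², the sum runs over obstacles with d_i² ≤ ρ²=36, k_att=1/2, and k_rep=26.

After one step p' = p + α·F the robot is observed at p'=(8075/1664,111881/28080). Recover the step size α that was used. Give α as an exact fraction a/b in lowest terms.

α = 1/20

F_att = 1/2·(g−p) = 1/2·(-6,-1) = (-3.0000,-0.5000)
o1: d²=36 ≤ ρ²=36; F_rep = 26·(0,-6)/36² = (0.0000,-0.1204)
o2: d²=16 ≤ ρ²=36; F_rep = 26·(-4,0)/16² = (-0.4062,0.0000)
o3: d²=13 ≤ ρ²=36; F_rep = 26·(3,2)/13² = (0.4615,0.3077)
F = F_att + ΣF_rep = (-2.9447,-0.3127)
Δp = p'−p = (-0.1472,-0.0156); α = Δx/Fx = (-245/1664) / (-1225/416) = 1/20
check: Δy/Fy = (-439/28080) / (-439/1404) = 1/20 ✓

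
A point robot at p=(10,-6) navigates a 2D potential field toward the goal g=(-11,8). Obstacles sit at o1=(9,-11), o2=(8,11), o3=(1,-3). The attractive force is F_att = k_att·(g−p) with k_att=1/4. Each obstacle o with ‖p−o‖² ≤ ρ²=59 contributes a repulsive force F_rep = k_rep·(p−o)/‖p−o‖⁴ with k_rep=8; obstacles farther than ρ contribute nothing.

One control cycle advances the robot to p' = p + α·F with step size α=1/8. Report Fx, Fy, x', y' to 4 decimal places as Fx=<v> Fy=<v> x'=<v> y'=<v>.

F_att = 1/4·(g−p) = 1/4·(-21,14) = (-5.2500,3.5000)
o1: d²=26 ≤ ρ²=59; F_rep = 8·(1,5)/26² = (0.0118,0.0592)
o2: d²=293 > ρ²=59 → inactive
o3: d²=90 > ρ²=59 → inactive
F = F_att + ΣF_rep = (-5.2382,3.5592)
p' = p + 1/8·F = (9.3452,-5.5551)

Fx=-5.2382 Fy=3.5592 x'=9.3452 y'=-5.5551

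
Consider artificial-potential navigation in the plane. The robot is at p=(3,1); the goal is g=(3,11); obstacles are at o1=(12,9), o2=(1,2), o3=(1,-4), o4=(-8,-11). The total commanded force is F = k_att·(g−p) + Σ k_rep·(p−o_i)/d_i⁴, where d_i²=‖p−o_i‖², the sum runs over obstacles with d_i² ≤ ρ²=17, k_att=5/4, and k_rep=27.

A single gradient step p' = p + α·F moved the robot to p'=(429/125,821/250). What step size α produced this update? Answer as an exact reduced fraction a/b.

F_att = 5/4·(g−p) = 5/4·(0,10) = (0.0000,12.5000)
o1: d²=145 > ρ²=17 → inactive
o2: d²=5 ≤ ρ²=17; F_rep = 27·(2,-1)/5² = (2.1600,-1.0800)
o3: d²=29 > ρ²=17 → inactive
o4: d²=265 > ρ²=17 → inactive
F = F_att + ΣF_rep = (2.1600,11.4200)
Δp = p'−p = (0.4320,2.2840); α = Δx/Fx = (54/125) / (54/25) = 1/5
check: Δy/Fy = (571/250) / (571/50) = 1/5 ✓

α = 1/5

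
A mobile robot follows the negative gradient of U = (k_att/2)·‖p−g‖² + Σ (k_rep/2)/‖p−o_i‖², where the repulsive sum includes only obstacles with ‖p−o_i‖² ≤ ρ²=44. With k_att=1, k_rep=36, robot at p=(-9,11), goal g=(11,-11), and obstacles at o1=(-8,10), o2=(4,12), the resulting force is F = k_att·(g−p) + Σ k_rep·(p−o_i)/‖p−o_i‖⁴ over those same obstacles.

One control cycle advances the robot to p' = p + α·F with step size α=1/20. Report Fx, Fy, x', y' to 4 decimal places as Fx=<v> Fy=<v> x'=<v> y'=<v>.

Fx=11.0000 Fy=-13.0000 x'=-8.4500 y'=10.3500

F_att = 1·(g−p) = 1·(20,-22) = (20.0000,-22.0000)
o1: d²=2 ≤ ρ²=44; F_rep = 36·(-1,1)/2² = (-9.0000,9.0000)
o2: d²=170 > ρ²=44 → inactive
F = F_att + ΣF_rep = (11.0000,-13.0000)
p' = p + 1/20·F = (-8.4500,10.3500)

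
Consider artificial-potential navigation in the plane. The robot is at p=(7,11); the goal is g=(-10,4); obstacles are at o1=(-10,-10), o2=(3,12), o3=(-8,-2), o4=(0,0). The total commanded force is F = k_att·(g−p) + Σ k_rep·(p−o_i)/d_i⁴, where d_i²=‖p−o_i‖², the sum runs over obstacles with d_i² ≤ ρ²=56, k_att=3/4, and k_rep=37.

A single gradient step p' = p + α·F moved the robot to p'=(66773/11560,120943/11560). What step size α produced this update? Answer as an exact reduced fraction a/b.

α = 1/10

F_att = 3/4·(g−p) = 3/4·(-17,-7) = (-12.7500,-5.2500)
o1: d²=730 > ρ²=56 → inactive
o2: d²=17 ≤ ρ²=56; F_rep = 37·(4,-1)/17² = (0.5121,-0.1280)
o3: d²=394 > ρ²=56 → inactive
o4: d²=170 > ρ²=56 → inactive
F = F_att + ΣF_rep = (-12.2379,-5.3780)
Δp = p'−p = (-1.2238,-0.5378); α = Δx/Fx = (-14147/11560) / (-14147/1156) = 1/10
check: Δy/Fy = (-6217/11560) / (-6217/1156) = 1/10 ✓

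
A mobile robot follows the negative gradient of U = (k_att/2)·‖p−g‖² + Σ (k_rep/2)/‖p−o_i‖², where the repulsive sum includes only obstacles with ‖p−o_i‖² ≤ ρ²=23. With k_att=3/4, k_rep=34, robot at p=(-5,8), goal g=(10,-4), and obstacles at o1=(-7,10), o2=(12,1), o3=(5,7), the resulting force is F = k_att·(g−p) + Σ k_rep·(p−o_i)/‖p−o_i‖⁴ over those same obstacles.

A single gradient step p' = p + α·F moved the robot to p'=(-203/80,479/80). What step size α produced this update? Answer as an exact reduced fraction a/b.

α = 1/5

F_att = 3/4·(g−p) = 3/4·(15,-12) = (11.2500,-9.0000)
o1: d²=8 ≤ ρ²=23; F_rep = 34·(2,-2)/8² = (1.0625,-1.0625)
o2: d²=338 > ρ²=23 → inactive
o3: d²=101 > ρ²=23 → inactive
F = F_att + ΣF_rep = (12.3125,-10.0625)
Δp = p'−p = (2.4625,-2.0125); α = Δx/Fx = (197/80) / (197/16) = 1/5
check: Δy/Fy = (-161/80) / (-161/16) = 1/5 ✓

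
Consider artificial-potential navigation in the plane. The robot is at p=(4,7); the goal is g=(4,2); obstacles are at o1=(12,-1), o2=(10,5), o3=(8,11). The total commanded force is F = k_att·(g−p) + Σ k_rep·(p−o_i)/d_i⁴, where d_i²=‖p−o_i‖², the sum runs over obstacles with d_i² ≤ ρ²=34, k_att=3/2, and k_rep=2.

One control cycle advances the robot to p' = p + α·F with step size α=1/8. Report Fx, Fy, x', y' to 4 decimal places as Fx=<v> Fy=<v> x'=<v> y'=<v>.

Fx=-0.0078 Fy=-7.5078 x'=3.9990 y'=6.0615

F_att = 3/2·(g−p) = 3/2·(0,-5) = (0.0000,-7.5000)
o1: d²=128 > ρ²=34 → inactive
o2: d²=40 > ρ²=34 → inactive
o3: d²=32 ≤ ρ²=34; F_rep = 2·(-4,-4)/32² = (-0.0078,-0.0078)
F = F_att + ΣF_rep = (-0.0078,-7.5078)
p' = p + 1/8·F = (3.9990,6.0615)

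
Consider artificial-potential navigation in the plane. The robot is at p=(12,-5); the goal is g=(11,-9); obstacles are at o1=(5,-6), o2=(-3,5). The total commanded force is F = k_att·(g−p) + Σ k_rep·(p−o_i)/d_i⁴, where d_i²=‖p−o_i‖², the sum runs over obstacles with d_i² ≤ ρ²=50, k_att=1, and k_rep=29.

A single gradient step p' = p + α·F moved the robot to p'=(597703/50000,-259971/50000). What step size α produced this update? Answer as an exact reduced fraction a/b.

F_att = 1·(g−p) = 1·(-1,-4) = (-1.0000,-4.0000)
o1: d²=50 ≤ ρ²=50; F_rep = 29·(7,1)/50² = (0.0812,0.0116)
o2: d²=325 > ρ²=50 → inactive
F = F_att + ΣF_rep = (-0.9188,-3.9884)
Δp = p'−p = (-0.0459,-0.1994); α = Δx/Fx = (-2297/50000) / (-2297/2500) = 1/20
check: Δy/Fy = (-9971/50000) / (-9971/2500) = 1/20 ✓

α = 1/20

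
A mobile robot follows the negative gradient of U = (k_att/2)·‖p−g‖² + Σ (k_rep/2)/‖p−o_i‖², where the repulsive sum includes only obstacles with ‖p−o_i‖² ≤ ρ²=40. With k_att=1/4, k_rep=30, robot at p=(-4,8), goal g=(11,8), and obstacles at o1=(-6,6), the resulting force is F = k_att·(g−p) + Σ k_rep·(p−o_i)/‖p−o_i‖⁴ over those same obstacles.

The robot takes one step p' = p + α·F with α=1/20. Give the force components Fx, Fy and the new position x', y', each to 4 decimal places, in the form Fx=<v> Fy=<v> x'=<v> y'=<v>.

F_att = 1/4·(g−p) = 1/4·(15,0) = (3.7500,0.0000)
o1: d²=8 ≤ ρ²=40; F_rep = 30·(2,2)/8² = (0.9375,0.9375)
F = F_att + ΣF_rep = (4.6875,0.9375)
p' = p + 1/20·F = (-3.7656,8.0469)

Fx=4.6875 Fy=0.9375 x'=-3.7656 y'=8.0469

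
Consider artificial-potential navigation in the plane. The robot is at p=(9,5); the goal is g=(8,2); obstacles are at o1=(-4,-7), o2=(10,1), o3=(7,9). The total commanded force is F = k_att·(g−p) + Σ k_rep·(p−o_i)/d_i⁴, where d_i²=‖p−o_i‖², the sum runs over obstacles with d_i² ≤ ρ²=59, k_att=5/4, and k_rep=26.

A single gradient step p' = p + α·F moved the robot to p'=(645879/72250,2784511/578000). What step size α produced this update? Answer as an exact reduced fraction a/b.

α = 1/20

F_att = 5/4·(g−p) = 5/4·(-1,-3) = (-1.2500,-3.7500)
o1: d²=313 > ρ²=59 → inactive
o2: d²=17 ≤ ρ²=59; F_rep = 26·(-1,4)/17² = (-0.0900,0.3599)
o3: d²=20 ≤ ρ²=59; F_rep = 26·(2,-4)/20² = (0.1300,-0.2600)
F = F_att + ΣF_rep = (-1.2100,-3.6501)
Δp = p'−p = (-0.0605,-0.1825); α = Δx/Fx = (-4371/72250) / (-8742/7225) = 1/20
check: Δy/Fy = (-105489/578000) / (-105489/28900) = 1/20 ✓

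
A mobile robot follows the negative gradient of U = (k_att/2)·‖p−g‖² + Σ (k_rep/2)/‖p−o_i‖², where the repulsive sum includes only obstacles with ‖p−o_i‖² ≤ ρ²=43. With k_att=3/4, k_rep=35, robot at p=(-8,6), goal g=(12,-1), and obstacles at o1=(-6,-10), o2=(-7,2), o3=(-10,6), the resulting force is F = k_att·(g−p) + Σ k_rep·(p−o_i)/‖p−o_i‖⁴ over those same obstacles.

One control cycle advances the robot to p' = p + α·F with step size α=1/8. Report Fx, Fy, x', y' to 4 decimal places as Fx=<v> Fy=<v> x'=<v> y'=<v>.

Fx=19.2539 Fy=-4.7656 x'=-5.5933 y'=5.4043

F_att = 3/4·(g−p) = 3/4·(20,-7) = (15.0000,-5.2500)
o1: d²=260 > ρ²=43 → inactive
o2: d²=17 ≤ ρ²=43; F_rep = 35·(-1,4)/17² = (-0.1211,0.4844)
o3: d²=4 ≤ ρ²=43; F_rep = 35·(2,0)/4² = (4.3750,0.0000)
F = F_att + ΣF_rep = (19.2539,-4.7656)
p' = p + 1/8·F = (-5.5933,5.4043)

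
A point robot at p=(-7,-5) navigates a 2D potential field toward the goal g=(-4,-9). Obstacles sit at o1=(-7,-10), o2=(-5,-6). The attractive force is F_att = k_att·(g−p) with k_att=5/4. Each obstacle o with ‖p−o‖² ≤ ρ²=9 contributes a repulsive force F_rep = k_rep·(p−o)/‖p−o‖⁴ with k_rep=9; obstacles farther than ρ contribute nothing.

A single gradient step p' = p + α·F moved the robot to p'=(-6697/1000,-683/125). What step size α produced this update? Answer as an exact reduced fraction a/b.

F_att = 5/4·(g−p) = 5/4·(3,-4) = (3.7500,-5.0000)
o1: d²=25 > ρ²=9 → inactive
o2: d²=5 ≤ ρ²=9; F_rep = 9·(-2,1)/5² = (-0.7200,0.3600)
F = F_att + ΣF_rep = (3.0300,-4.6400)
Δp = p'−p = (0.3030,-0.4640); α = Δx/Fx = (303/1000) / (303/100) = 1/10
check: Δy/Fy = (-58/125) / (-116/25) = 1/10 ✓

α = 1/10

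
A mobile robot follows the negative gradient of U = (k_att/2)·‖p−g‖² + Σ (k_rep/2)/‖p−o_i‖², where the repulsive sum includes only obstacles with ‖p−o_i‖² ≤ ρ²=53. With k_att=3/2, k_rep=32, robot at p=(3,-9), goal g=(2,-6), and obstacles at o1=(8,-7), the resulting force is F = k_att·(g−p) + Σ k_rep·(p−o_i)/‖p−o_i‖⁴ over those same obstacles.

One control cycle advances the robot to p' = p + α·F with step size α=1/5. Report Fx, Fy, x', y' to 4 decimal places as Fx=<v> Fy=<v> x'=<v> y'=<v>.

F_att = 3/2·(g−p) = 3/2·(-1,3) = (-1.5000,4.5000)
o1: d²=29 ≤ ρ²=53; F_rep = 32·(-5,-2)/29² = (-0.1902,-0.0761)
F = F_att + ΣF_rep = (-1.6902,4.4239)
p' = p + 1/5·F = (2.6620,-8.1152)

Fx=-1.6902 Fy=4.4239 x'=2.6620 y'=-8.1152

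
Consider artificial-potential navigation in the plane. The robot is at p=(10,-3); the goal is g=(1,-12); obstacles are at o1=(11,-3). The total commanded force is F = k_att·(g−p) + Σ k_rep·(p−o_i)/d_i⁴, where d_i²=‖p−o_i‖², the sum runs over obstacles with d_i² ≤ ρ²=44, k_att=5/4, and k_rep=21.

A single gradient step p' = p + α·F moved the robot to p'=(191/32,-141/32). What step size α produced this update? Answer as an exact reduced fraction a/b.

F_att = 5/4·(g−p) = 5/4·(-9,-9) = (-11.2500,-11.2500)
o1: d²=1 ≤ ρ²=44; F_rep = 21·(-1,0)/1² = (-21.0000,0.0000)
F = F_att + ΣF_rep = (-32.2500,-11.2500)
Δp = p'−p = (-4.0312,-1.4062); α = Δx/Fx = (-129/32) / (-129/4) = 1/8
check: Δy/Fy = (-45/32) / (-45/4) = 1/8 ✓

α = 1/8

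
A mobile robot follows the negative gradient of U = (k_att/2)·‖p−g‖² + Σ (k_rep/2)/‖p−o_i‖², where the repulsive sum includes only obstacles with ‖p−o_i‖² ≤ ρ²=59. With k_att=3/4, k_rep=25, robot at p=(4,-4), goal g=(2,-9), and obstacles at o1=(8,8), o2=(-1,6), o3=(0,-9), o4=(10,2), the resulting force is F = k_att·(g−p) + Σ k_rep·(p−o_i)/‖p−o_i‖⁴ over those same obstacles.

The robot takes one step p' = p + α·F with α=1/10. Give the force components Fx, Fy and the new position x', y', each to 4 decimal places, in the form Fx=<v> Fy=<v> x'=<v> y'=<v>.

Fx=-1.4405 Fy=-3.6756 x'=3.8559 y'=-4.3676

F_att = 3/4·(g−p) = 3/4·(-2,-5) = (-1.5000,-3.7500)
o1: d²=160 > ρ²=59 → inactive
o2: d²=125 > ρ²=59 → inactive
o3: d²=41 ≤ ρ²=59; F_rep = 25·(4,5)/41² = (0.0595,0.0744)
o4: d²=72 > ρ²=59 → inactive
F = F_att + ΣF_rep = (-1.4405,-3.6756)
p' = p + 1/10·F = (3.8559,-4.3676)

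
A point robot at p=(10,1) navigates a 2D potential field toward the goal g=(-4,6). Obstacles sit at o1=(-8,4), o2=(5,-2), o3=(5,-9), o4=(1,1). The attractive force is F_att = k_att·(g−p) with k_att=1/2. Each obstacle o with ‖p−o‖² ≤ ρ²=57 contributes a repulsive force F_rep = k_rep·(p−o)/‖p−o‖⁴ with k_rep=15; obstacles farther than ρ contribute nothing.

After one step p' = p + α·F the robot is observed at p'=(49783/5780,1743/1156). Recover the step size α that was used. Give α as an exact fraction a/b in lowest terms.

α = 1/5

F_att = 1/2·(g−p) = 1/2·(-14,5) = (-7.0000,2.5000)
o1: d²=333 > ρ²=57 → inactive
o2: d²=34 ≤ ρ²=57; F_rep = 15·(5,3)/34² = (0.0649,0.0389)
o3: d²=125 > ρ²=57 → inactive
o4: d²=81 > ρ²=57 → inactive
F = F_att + ΣF_rep = (-6.9351,2.5389)
Δp = p'−p = (-1.3870,0.5078); α = Δx/Fx = (-8017/5780) / (-8017/1156) = 1/5
check: Δy/Fy = (587/1156) / (2935/1156) = 1/5 ✓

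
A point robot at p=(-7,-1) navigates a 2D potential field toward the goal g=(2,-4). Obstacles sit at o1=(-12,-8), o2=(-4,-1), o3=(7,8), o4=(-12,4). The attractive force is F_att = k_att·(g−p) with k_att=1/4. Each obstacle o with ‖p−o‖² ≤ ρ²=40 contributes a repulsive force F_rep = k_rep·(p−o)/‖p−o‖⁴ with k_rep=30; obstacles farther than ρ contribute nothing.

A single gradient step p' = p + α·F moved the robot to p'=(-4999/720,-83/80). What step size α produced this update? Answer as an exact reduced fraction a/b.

F_att = 1/4·(g−p) = 1/4·(9,-3) = (2.2500,-0.7500)
o1: d²=74 > ρ²=40 → inactive
o2: d²=9 ≤ ρ²=40; F_rep = 30·(-3,0)/9² = (-1.1111,0.0000)
o3: d²=277 > ρ²=40 → inactive
o4: d²=50 > ρ²=40 → inactive
F = F_att + ΣF_rep = (1.1389,-0.7500)
Δp = p'−p = (0.0569,-0.0375); α = Δx/Fx = (41/720) / (41/36) = 1/20
check: Δy/Fy = (-3/80) / (-3/4) = 1/20 ✓

α = 1/20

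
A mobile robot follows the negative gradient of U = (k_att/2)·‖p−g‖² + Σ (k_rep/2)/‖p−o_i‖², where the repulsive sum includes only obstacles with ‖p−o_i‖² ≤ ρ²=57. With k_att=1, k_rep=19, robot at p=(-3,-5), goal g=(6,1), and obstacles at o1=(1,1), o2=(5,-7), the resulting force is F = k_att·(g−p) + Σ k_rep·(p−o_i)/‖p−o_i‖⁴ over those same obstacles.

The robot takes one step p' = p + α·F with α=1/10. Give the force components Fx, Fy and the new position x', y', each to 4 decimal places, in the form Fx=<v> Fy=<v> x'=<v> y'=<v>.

Fx=8.9719 Fy=5.9578 x'=-2.1028 y'=-4.4042

F_att = 1·(g−p) = 1·(9,6) = (9.0000,6.0000)
o1: d²=52 ≤ ρ²=57; F_rep = 19·(-4,-6)/52² = (-0.0281,-0.0422)
o2: d²=68 > ρ²=57 → inactive
F = F_att + ΣF_rep = (8.9719,5.9578)
p' = p + 1/10·F = (-2.1028,-4.4042)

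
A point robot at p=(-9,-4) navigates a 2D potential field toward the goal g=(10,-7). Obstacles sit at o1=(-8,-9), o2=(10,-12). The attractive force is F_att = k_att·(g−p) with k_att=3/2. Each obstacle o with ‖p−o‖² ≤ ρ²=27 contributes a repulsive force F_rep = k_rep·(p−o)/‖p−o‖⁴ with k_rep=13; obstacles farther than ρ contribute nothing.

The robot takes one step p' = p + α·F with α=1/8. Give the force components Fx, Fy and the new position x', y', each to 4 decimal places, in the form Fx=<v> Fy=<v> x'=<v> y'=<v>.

F_att = 3/2·(g−p) = 3/2·(19,-3) = (28.5000,-4.5000)
o1: d²=26 ≤ ρ²=27; F_rep = 13·(-1,5)/26² = (-0.0192,0.0962)
o2: d²=425 > ρ²=27 → inactive
F = F_att + ΣF_rep = (28.4808,-4.4038)
p' = p + 1/8·F = (-5.4399,-4.5505)

Fx=28.4808 Fy=-4.4038 x'=-5.4399 y'=-4.5505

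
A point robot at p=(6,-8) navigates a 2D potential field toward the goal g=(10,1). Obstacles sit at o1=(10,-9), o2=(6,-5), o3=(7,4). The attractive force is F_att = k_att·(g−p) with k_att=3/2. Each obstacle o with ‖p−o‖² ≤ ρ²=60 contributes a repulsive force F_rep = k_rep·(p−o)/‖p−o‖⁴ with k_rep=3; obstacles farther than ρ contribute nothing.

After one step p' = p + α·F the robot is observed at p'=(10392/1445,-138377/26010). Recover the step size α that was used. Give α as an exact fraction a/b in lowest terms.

F_att = 3/2·(g−p) = 3/2·(4,9) = (6.0000,13.5000)
o1: d²=17 ≤ ρ²=60; F_rep = 3·(-4,1)/17² = (-0.0415,0.0104)
o2: d²=9 ≤ ρ²=60; F_rep = 3·(0,-3)/9² = (0.0000,-0.1111)
o3: d²=145 > ρ²=60 → inactive
F = F_att + ΣF_rep = (5.9585,13.3993)
Δp = p'−p = (1.1917,2.6799); α = Δx/Fx = (1722/1445) / (1722/289) = 1/5
check: Δy/Fy = (69703/26010) / (69703/5202) = 1/5 ✓

α = 1/5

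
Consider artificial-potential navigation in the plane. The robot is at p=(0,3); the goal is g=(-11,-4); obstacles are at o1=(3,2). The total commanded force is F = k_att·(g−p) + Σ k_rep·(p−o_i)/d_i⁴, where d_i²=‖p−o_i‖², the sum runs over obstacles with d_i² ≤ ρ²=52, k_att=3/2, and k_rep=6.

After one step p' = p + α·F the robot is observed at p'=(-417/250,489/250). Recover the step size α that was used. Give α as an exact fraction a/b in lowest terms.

F_att = 3/2·(g−p) = 3/2·(-11,-7) = (-16.5000,-10.5000)
o1: d²=10 ≤ ρ²=52; F_rep = 6·(-3,1)/10² = (-0.1800,0.0600)
F = F_att + ΣF_rep = (-16.6800,-10.4400)
Δp = p'−p = (-1.6680,-1.0440); α = Δx/Fx = (-417/250) / (-417/25) = 1/10
check: Δy/Fy = (-261/250) / (-261/25) = 1/10 ✓

α = 1/10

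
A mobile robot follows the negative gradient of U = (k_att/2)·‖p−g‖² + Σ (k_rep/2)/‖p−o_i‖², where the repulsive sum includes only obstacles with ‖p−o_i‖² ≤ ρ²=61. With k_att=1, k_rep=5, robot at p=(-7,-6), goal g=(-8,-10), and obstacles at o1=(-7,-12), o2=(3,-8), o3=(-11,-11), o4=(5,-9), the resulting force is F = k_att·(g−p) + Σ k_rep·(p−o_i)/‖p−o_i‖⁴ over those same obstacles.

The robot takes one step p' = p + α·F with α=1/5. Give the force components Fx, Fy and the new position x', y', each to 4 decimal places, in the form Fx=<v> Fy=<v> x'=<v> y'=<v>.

F_att = 1·(g−p) = 1·(-1,-4) = (-1.0000,-4.0000)
o1: d²=36 ≤ ρ²=61; F_rep = 5·(0,6)/36² = (0.0000,0.0231)
o2: d²=104 > ρ²=61 → inactive
o3: d²=41 ≤ ρ²=61; F_rep = 5·(4,5)/41² = (0.0119,0.0149)
o4: d²=153 > ρ²=61 → inactive
F = F_att + ΣF_rep = (-0.9881,-3.9620)
p' = p + 1/5·F = (-7.1976,-6.7924)

Fx=-0.9881 Fy=-3.9620 x'=-7.1976 y'=-6.7924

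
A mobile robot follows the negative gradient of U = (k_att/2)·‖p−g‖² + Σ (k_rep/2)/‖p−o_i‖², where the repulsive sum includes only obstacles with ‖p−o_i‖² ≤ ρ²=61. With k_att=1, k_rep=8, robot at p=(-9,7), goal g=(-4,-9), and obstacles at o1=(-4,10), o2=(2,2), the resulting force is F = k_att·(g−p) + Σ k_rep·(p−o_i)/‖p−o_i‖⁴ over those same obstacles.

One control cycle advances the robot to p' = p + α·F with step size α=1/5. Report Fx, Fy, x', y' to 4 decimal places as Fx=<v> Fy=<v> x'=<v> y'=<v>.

F_att = 1·(g−p) = 1·(5,-16) = (5.0000,-16.0000)
o1: d²=34 ≤ ρ²=61; F_rep = 8·(-5,-3)/34² = (-0.0346,-0.0208)
o2: d²=146 > ρ²=61 → inactive
F = F_att + ΣF_rep = (4.9654,-16.0208)
p' = p + 1/5·F = (-8.0069,3.7958)

Fx=4.9654 Fy=-16.0208 x'=-8.0069 y'=3.7958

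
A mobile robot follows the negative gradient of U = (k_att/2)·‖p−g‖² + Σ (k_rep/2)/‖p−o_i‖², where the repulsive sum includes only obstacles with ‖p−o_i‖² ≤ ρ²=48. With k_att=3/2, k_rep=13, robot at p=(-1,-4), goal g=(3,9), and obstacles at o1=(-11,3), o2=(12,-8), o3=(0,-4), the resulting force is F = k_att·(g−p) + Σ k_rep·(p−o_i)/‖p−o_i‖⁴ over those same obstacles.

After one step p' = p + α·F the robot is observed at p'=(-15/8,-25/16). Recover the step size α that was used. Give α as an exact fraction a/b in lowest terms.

α = 1/8

F_att = 3/2·(g−p) = 3/2·(4,13) = (6.0000,19.5000)
o1: d²=149 > ρ²=48 → inactive
o2: d²=185 > ρ²=48 → inactive
o3: d²=1 ≤ ρ²=48; F_rep = 13·(-1,0)/1² = (-13.0000,0.0000)
F = F_att + ΣF_rep = (-7.0000,19.5000)
Δp = p'−p = (-0.8750,2.4375); α = Δx/Fx = (-7/8) / (-7) = 1/8
check: Δy/Fy = (39/16) / (39/2) = 1/8 ✓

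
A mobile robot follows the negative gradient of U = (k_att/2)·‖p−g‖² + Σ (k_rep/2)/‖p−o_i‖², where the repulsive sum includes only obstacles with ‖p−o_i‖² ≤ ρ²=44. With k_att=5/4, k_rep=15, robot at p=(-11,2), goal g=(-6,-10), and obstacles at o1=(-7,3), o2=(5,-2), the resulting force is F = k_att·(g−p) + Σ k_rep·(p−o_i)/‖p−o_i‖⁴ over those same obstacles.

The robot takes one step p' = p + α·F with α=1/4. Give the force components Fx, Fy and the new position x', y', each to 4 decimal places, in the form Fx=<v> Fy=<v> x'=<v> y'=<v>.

F_att = 5/4·(g−p) = 5/4·(5,-12) = (6.2500,-15.0000)
o1: d²=17 ≤ ρ²=44; F_rep = 15·(-4,-1)/17² = (-0.2076,-0.0519)
o2: d²=272 > ρ²=44 → inactive
F = F_att + ΣF_rep = (6.0424,-15.0519)
p' = p + 1/4·F = (-9.4894,-1.7630)

Fx=6.0424 Fy=-15.0519 x'=-9.4894 y'=-1.7630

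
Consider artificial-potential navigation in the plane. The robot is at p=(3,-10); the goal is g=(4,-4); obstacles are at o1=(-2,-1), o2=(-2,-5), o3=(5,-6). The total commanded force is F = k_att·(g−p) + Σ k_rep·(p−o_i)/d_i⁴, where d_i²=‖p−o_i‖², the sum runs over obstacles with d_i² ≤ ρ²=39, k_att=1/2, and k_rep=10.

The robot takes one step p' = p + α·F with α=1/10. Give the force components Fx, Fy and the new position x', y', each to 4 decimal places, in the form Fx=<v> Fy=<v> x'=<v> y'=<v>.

Fx=0.4500 Fy=2.9000 x'=3.0450 y'=-9.7100

F_att = 1/2·(g−p) = 1/2·(1,6) = (0.5000,3.0000)
o1: d²=106 > ρ²=39 → inactive
o2: d²=50 > ρ²=39 → inactive
o3: d²=20 ≤ ρ²=39; F_rep = 10·(-2,-4)/20² = (-0.0500,-0.1000)
F = F_att + ΣF_rep = (0.4500,2.9000)
p' = p + 1/10·F = (3.0450,-9.7100)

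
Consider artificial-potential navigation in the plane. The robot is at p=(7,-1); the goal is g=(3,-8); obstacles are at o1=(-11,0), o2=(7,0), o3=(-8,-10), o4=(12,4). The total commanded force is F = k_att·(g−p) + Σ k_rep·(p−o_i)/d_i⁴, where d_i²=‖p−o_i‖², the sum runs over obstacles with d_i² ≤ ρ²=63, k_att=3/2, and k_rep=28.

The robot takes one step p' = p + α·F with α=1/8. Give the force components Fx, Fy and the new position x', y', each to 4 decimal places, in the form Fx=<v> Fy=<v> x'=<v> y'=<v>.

F_att = 3/2·(g−p) = 3/2·(-4,-7) = (-6.0000,-10.5000)
o1: d²=325 > ρ²=63 → inactive
o2: d²=1 ≤ ρ²=63; F_rep = 28·(0,-1)/1² = (0.0000,-28.0000)
o3: d²=306 > ρ²=63 → inactive
o4: d²=50 ≤ ρ²=63; F_rep = 28·(-5,-5)/50² = (-0.0560,-0.0560)
F = F_att + ΣF_rep = (-6.0560,-38.5560)
p' = p + 1/8·F = (6.2430,-5.8195)

Fx=-6.0560 Fy=-38.5560 x'=6.2430 y'=-5.8195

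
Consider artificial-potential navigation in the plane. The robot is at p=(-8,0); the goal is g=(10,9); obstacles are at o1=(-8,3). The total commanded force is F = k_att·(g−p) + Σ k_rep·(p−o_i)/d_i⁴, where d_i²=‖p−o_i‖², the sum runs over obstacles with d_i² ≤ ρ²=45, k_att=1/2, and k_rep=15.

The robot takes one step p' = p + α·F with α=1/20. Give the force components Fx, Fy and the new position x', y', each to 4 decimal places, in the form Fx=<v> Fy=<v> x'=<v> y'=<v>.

Fx=9.0000 Fy=3.9444 x'=-7.5500 y'=0.1972

F_att = 1/2·(g−p) = 1/2·(18,9) = (9.0000,4.5000)
o1: d²=9 ≤ ρ²=45; F_rep = 15·(0,-3)/9² = (0.0000,-0.5556)
F = F_att + ΣF_rep = (9.0000,3.9444)
p' = p + 1/20·F = (-7.5500,0.1972)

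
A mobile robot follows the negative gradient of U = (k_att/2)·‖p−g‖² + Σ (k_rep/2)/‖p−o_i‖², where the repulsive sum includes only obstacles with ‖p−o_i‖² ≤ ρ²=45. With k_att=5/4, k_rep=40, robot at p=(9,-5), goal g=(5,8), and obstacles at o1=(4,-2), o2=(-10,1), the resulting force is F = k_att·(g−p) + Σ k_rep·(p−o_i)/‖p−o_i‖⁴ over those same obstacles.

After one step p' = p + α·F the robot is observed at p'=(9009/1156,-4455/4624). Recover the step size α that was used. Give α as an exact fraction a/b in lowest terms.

α = 1/4

F_att = 5/4·(g−p) = 5/4·(-4,13) = (-5.0000,16.2500)
o1: d²=34 ≤ ρ²=45; F_rep = 40·(5,-3)/34² = (0.1730,-0.1038)
o2: d²=397 > ρ²=45 → inactive
F = F_att + ΣF_rep = (-4.8270,16.1462)
Δp = p'−p = (-1.2067,4.0365); α = Δx/Fx = (-1395/1156) / (-1395/289) = 1/4
check: Δy/Fy = (18665/4624) / (18665/1156) = 1/4 ✓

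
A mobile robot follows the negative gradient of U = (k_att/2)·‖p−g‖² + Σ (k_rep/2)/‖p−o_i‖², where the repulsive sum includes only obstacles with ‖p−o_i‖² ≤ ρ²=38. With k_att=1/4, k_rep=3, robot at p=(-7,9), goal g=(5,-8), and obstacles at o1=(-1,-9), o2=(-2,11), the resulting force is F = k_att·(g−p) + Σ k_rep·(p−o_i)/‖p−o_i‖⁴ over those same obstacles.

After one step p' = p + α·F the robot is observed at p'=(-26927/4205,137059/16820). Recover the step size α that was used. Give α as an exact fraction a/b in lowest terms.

F_att = 1/4·(g−p) = 1/4·(12,-17) = (3.0000,-4.2500)
o1: d²=360 > ρ²=38 → inactive
o2: d²=29 ≤ ρ²=38; F_rep = 3·(-5,-2)/29² = (-0.0178,-0.0071)
F = F_att + ΣF_rep = (2.9822,-4.2571)
Δp = p'−p = (0.5964,-0.8514); α = Δx/Fx = (2508/4205) / (2508/841) = 1/5
check: Δy/Fy = (-14321/16820) / (-14321/3364) = 1/5 ✓

α = 1/5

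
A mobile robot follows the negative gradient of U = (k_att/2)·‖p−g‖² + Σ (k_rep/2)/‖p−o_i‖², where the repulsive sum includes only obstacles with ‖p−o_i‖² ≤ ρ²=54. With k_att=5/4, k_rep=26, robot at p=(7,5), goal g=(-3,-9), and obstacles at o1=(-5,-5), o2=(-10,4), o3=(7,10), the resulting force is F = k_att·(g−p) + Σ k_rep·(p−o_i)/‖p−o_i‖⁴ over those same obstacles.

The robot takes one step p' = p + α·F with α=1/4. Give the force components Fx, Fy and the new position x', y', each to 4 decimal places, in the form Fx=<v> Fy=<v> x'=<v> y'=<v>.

F_att = 5/4·(g−p) = 5/4·(-10,-14) = (-12.5000,-17.5000)
o1: d²=244 > ρ²=54 → inactive
o2: d²=290 > ρ²=54 → inactive
o3: d²=25 ≤ ρ²=54; F_rep = 26·(0,-5)/25² = (0.0000,-0.2080)
F = F_att + ΣF_rep = (-12.5000,-17.7080)
p' = p + 1/4·F = (3.8750,0.5730)

Fx=-12.5000 Fy=-17.7080 x'=3.8750 y'=0.5730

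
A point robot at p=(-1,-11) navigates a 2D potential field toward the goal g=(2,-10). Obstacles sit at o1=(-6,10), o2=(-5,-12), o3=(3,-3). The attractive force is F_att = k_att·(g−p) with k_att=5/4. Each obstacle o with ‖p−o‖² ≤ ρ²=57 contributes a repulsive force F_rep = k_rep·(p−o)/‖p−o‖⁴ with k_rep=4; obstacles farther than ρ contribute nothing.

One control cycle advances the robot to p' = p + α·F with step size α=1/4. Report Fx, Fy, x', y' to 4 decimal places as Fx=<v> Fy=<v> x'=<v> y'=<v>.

F_att = 5/4·(g−p) = 5/4·(3,1) = (3.7500,1.2500)
o1: d²=466 > ρ²=57 → inactive
o2: d²=17 ≤ ρ²=57; F_rep = 4·(4,1)/17² = (0.0554,0.0138)
o3: d²=80 > ρ²=57 → inactive
F = F_att + ΣF_rep = (3.8054,1.2638)
p' = p + 1/4·F = (-0.0487,-10.6840)

Fx=3.8054 Fy=1.2638 x'=-0.0487 y'=-10.6840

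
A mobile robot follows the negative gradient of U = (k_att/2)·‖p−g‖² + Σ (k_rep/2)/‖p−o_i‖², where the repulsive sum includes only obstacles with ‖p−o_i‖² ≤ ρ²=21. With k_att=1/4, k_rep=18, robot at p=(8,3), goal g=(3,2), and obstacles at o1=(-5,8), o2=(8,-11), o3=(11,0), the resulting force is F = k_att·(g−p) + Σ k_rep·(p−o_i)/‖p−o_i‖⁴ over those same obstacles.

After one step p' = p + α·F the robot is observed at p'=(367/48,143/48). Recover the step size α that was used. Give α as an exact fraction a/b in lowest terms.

F_att = 1/4·(g−p) = 1/4·(-5,-1) = (-1.2500,-0.2500)
o1: d²=194 > ρ²=21 → inactive
o2: d²=196 > ρ²=21 → inactive
o3: d²=18 ≤ ρ²=21; F_rep = 18·(-3,3)/18² = (-0.1667,0.1667)
F = F_att + ΣF_rep = (-1.4167,-0.0833)
Δp = p'−p = (-0.3542,-0.0208); α = Δx/Fx = (-17/48) / (-17/12) = 1/4
check: Δy/Fy = (-1/48) / (-1/12) = 1/4 ✓

α = 1/4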